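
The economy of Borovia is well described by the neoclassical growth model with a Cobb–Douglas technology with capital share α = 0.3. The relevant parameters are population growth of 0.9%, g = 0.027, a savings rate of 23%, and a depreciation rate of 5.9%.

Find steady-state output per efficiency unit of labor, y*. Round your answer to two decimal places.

Steady state requires s·f(k) = (n + g + δ)·k, i.e. s·k^α = (n + g + δ)·k.
Dividing both sides by k: k^(1−α) = s / (n + g + δ).
k^0.7 = 0.23 / (0.009 + 0.027 + 0.059) = 0.23 / 0.095 = 2.4211
k* = 2.4211^(1/0.7) ≈ 3.5366
y* = (k*)^α = 3.5366^0.3 ≈ 1.4607

y* ≈ 1.46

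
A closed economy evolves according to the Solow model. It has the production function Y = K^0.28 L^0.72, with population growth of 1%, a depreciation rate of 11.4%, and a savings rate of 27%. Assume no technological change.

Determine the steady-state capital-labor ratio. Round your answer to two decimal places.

In steady state, investment equals break-even investment: s·k^α = (n + δ)·k.
Dividing both sides by k: k^(1−α) = s / (n + δ).
k^0.72 = 0.27 / (0.010 + 0.114) = 0.27 / 0.124 = 2.1774
k* = 2.1774^(1/0.72) ≈ 2.9469

k* ≈ 2.95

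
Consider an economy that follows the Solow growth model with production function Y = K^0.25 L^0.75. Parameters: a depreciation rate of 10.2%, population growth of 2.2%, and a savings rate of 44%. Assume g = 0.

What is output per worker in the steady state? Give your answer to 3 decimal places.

At the steady state, Δk = 0, so s·k^α = (n + δ)·k.
Rearranging, k^(1−α) = s / (n + δ).
k^0.75 = 0.44 / (0.022 + 0.102) = 0.44 / 0.124 = 3.5484
k* = 3.5484^(1/0.75) ≈ 5.4122
y* = (k*)^α = 5.4122^0.25 ≈ 1.5253

y* = 1.525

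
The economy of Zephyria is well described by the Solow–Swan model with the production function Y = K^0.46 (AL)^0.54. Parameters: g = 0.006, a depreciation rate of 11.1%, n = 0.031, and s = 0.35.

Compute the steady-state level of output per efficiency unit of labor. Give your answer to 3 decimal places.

y* ≈ 2.082

At the steady state, Δk = 0, so s·k^α = (n + g + δ)·k.
Dividing both sides by k: k^(1−α) = s / (n + g + δ).
k^0.54 = 0.35 / (0.031 + 0.006 + 0.111) = 0.35 / 0.148 = 2.3649
k* = 2.3649^(1/0.54) ≈ 4.9232
y* = (k*)^α = 4.9232^0.46 ≈ 2.0818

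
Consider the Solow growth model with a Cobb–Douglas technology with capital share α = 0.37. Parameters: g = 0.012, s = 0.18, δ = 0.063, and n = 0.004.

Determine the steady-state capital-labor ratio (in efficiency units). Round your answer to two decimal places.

k* = 3.70

In steady state, investment equals break-even investment: s·k^α = (n + g + δ)·k.
Dividing both sides by k: k^(1−α) = s / (n + g + δ).
k^0.63 = 0.18 / (0.004 + 0.012 + 0.063) = 0.18 / 0.079 = 2.2785
k* = 2.2785^(1/0.63) ≈ 3.6957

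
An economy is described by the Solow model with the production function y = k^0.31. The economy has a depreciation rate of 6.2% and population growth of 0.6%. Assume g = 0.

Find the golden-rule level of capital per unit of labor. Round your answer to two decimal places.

k_gold ≈ 9.01

The golden rule sets f'(k) = n + δ, i.e. α·k^(α−1) = n + δ.
So k^(1−α) = α / (n + δ) = 0.31 / 0.068 = 4.5588.
k_gold = 4.5588^(1/0.69) ≈ 9.0127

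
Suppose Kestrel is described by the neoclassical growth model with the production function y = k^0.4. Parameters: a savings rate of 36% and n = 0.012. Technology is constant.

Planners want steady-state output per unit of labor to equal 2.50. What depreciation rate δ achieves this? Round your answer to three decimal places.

At the steady state, Δk = 0, so s·k^α = (n + δ)·k.
Since y* = [s/(n + δ)]^(α/(1−α)), we have s/(n + δ) = (y*)^((1−α)/α) = 2.50^1.5 = 3.9528.
Therefore n + δ = s / 3.9528 = 0.36 / 3.9528 = 0.0911, so δ = 0.0911 − 0.012 = 0.0791.

δ ≈ 0.079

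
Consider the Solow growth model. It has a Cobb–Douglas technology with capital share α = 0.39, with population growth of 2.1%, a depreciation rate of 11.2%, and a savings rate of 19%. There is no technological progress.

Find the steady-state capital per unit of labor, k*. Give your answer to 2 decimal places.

k* = 1.79

At the steady state, Δk = 0, so s·k^α = (n + δ)·k.
Dividing both sides by k: k^(1−α) = s / (n + δ).
k^0.61 = 0.19 / (0.021 + 0.112) = 0.19 / 0.133 = 1.4286
k* = 1.4286^(1/0.61) ≈ 1.7945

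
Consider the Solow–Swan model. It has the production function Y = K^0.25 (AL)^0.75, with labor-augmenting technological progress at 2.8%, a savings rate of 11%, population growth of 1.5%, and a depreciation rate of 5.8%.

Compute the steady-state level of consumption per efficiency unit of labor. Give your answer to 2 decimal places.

In steady state, investment equals break-even investment: s·k^α = (n + g + δ)·k.
Dividing both sides by k: k^(1−α) = s / (n + g + δ).
k^0.75 = 0.11 / (0.015 + 0.028 + 0.058) = 0.11 / 0.101 = 1.0891
k* = 1.0891^(1/0.75) ≈ 1.1205
y* = (k*)^α = 1.1205^0.25 ≈ 1.0289
c* = (1 − s)·y* = (1 − 0.11) × 1.0289 ≈ 0.9157

c* = 0.92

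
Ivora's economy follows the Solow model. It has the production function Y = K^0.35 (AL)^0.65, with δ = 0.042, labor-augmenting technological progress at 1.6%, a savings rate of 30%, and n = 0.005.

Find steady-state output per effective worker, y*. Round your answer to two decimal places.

y* ≈ 2.32

In steady state, investment equals break-even investment: s·k^α = (n + g + δ)·k.
Dividing both sides by k: k^(1−α) = s / (n + g + δ).
k^0.65 = 0.30 / (0.005 + 0.016 + 0.042) = 0.30 / 0.063 = 4.7619
k* = 4.7619^(1/0.65) ≈ 11.0341
y* = (k*)^α = 11.0341^0.35 ≈ 2.3172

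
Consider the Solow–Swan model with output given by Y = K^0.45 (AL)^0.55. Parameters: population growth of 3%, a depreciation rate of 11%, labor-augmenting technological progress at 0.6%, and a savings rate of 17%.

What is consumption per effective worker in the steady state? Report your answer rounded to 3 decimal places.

At the steady state, Δk = 0, so s·k^α = (n + g + δ)·k.
Dividing both sides by k: k^(1−α) = s / (n + g + δ).
k^0.55 = 0.17 / (0.030 + 0.006 + 0.110) = 0.17 / 0.146 = 1.1644
k* = 1.1644^(1/0.55) ≈ 1.3188
y* = (k*)^α = 1.3188^0.45 ≈ 1.1326
c* = (1 − s)·y* = (1 − 0.17) × 1.1326 ≈ 0.9401

c* = 0.940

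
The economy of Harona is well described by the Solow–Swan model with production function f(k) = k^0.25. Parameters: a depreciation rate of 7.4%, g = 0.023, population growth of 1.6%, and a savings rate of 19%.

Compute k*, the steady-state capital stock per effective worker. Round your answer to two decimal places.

Steady state requires s·f(k) = (n + g + δ)·k, i.e. s·k^α = (n + g + δ)·k.
Rearranging, k^(1−α) = s / (n + g + δ).
k^0.75 = 0.19 / (0.016 + 0.023 + 0.074) = 0.19 / 0.113 = 1.6814
k* = 1.6814^(1/0.75) ≈ 1.9994

k* ≈ 2.00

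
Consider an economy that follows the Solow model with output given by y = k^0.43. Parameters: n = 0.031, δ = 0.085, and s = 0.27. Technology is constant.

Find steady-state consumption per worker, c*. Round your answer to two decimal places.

Steady state requires s·f(k) = (n + δ)·k, i.e. s·k^α = (n + δ)·k.
Rearranging, k^(1−α) = s / (n + δ).
k^0.57 = 0.27 / (0.031 + 0.085) = 0.27 / 0.116 = 2.3276
k* = 2.3276^(1/0.57) ≈ 4.4025
y* = (k*)^α = 4.4025^0.43 ≈ 1.8914
c* = (1 − s)·y* = (1 − 0.27) × 1.8914 ≈ 1.3807

c* ≈ 1.38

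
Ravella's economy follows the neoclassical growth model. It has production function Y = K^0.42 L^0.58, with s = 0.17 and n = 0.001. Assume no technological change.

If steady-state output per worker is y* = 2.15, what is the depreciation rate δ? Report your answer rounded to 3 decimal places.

In steady state, investment equals break-even investment: s·k^α = (n + δ)·k.
Since y* = [s/(n + δ)]^(α/(1−α)), we have s/(n + δ) = (y*)^((1−α)/α) = 2.15^1.381 = 2.8780.
Therefore n + δ = s / 2.8780 = 0.17 / 2.8780 = 0.0591, so δ = 0.0591 − 0.001 = 0.0581.

δ ≈ 0.058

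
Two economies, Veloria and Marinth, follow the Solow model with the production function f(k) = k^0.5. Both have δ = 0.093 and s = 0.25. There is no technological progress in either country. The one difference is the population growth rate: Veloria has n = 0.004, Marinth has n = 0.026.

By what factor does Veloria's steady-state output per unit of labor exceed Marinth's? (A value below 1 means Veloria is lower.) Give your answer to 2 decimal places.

Steady-state y* = [s/(n + δ)]^(α/(1−α)), so the ratio is [ (s_V/(n + δ)_V) / (s_M/(n + δ)_M) ]^1.
s_V/(n + δ)_V = 0.25/0.097 = 2.5773; s_M/(n + δ)_M = 0.25/0.119 = 2.1008.
Ratio = (2.5773/2.1008)^1 = 1.2268^1 ≈ 1.2268

y*_V / y*_M ≈ 1.23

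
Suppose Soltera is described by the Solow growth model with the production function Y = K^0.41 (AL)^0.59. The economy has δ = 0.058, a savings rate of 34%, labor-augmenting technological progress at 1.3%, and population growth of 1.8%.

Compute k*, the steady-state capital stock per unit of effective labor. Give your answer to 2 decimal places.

k* = 9.70

In steady state, investment equals break-even investment: s·k^α = (n + g + δ)·k.
Dividing both sides by k: k^(1−α) = s / (n + g + δ).
k^0.59 = 0.34 / (0.018 + 0.013 + 0.058) = 0.34 / 0.089 = 3.8202
k* = 3.8202^(1/0.59) ≈ 9.6959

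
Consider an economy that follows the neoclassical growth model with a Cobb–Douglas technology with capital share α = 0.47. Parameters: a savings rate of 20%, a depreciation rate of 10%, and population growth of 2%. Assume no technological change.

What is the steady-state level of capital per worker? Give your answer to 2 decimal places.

Steady state requires s·f(k) = (n + δ)·k, i.e. s·k^α = (n + δ)·k.
Rearranging, k^(1−α) = s / (n + δ).
k^0.53 = 0.20 / (0.020 + 0.100) = 0.20 / 0.120 = 1.6667
k* = 1.6667^(1/0.53) ≈ 2.6218

k* = 2.62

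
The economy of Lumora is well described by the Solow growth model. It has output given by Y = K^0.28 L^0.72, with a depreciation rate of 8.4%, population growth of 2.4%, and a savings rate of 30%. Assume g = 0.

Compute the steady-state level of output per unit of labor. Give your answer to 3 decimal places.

y* ≈ 1.488

Steady state requires s·f(k) = (n + δ)·k, i.e. s·k^α = (n + δ)·k.
Rearranging, k^(1−α) = s / (n + δ).
k^0.72 = 0.30 / (0.024 + 0.084) = 0.30 / 0.108 = 2.7778
k* = 2.7778^(1/0.72) ≈ 4.1329
y* = (k*)^α = 4.1329^0.28 ≈ 1.4878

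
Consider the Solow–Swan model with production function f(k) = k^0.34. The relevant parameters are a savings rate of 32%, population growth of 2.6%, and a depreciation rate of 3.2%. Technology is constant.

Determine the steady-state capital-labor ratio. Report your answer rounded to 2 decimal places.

k* = 13.30

At the steady state, Δk = 0, so s·k^α = (n + δ)·k.
Rearranging, k^(1−α) = s / (n + δ).
k^0.66 = 0.32 / (0.026 + 0.032) = 0.32 / 0.058 = 5.5172
k* = 5.5172^(1/0.66) ≈ 13.2989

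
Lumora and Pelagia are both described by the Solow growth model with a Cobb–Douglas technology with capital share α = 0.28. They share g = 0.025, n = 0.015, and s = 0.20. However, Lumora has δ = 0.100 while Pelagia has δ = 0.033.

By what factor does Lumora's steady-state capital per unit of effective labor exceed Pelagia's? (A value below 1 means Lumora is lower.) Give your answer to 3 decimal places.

Steady-state k* = [s/(n + g + δ)]^(1/(1−α)), so the ratio is [ (s_L/(n + g + δ)_L) / (s_P/(n + g + δ)_P) ]^1.3889.
s_L/(n + g + δ)_L = 0.20/0.140 = 1.4286; s_P/(n + g + δ)_P = 0.20/0.073 = 2.7397.
Ratio = (1.4286/2.7397)^1.3889 = 0.5214^1.3889 ≈ 0.4047

ratio ≈ 0.405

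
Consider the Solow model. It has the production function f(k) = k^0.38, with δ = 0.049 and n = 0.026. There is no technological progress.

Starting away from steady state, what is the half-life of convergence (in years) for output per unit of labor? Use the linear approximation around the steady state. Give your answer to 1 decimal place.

Near the steady state the convergence rate is λ = (1 − α)(n + δ).
λ = (1 − 0.38) × 0.075 = 0.62 × 0.075 = 0.0465
Half-life = ln 2 / λ = 0.6931 / 0.0465 ≈ 14.91 years

t_½ ≈ 14.9 years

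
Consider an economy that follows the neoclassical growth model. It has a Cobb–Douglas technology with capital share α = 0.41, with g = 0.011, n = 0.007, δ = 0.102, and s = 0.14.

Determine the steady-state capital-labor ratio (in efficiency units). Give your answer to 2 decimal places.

In steady state, investment equals break-even investment: s·k^α = (n + g + δ)·k.
Rearranging, k^(1−α) = s / (n + g + δ).
k^0.59 = 0.14 / (0.007 + 0.011 + 0.102) = 0.14 / 0.120 = 1.1667
k* = 1.1667^(1/0.59) ≈ 1.2986

k* = 1.30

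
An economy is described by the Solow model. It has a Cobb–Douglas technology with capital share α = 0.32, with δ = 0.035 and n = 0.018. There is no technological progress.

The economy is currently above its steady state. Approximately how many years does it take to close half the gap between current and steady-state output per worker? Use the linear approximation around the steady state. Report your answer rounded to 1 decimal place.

half-life ≈ 19.2 years

Near the steady state the convergence rate is λ = (1 − α)(n + δ).
λ = (1 − 0.32) × 0.053 = 0.68 × 0.053 = 0.03604
Half-life = ln 2 / λ = 0.6931 / 0.03604 ≈ 19.23 years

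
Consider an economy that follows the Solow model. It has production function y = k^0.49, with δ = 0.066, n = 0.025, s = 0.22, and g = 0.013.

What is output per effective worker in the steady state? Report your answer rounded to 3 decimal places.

Steady state requires s·f(k) = (n + g + δ)·k, i.e. s·k^α = (n + g + δ)·k.
Dividing both sides by k: k^(1−α) = s / (n + g + δ).
k^0.51 = 0.22 / (0.025 + 0.013 + 0.066) = 0.22 / 0.104 = 2.1154
k* = 2.1154^(1/0.51) ≈ 4.3453
y* = (k*)^α = 4.3453^0.49 ≈ 2.0541

y* ≈ 2.054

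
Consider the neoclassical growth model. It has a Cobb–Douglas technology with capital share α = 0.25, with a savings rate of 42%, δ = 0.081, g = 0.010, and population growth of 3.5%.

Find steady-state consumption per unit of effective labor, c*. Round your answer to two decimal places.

In steady state, investment equals break-even investment: s·k^α = (n + g + δ)·k.
Rearranging, k^(1−α) = s / (n + g + δ).
k^0.75 = 0.42 / (0.035 + 0.010 + 0.081) = 0.42 / 0.126 = 3.3333
k* = 3.3333^(1/0.75) ≈ 4.9793
y* = (k*)^α = 4.9793^0.25 ≈ 1.4938
c* = (1 − s)·y* = (1 − 0.42) × 1.4938 ≈ 0.8664

c* ≈ 0.87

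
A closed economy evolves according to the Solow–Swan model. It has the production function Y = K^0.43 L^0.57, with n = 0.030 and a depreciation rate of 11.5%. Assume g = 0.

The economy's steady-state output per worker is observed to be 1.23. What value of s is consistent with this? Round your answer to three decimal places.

At the steady state, Δk = 0, so s·k^α = (n + δ)·k.
Since y* = [s/(n + δ)]^(α/(1−α)), we have s/(n + δ) = (y*)^((1−α)/α) = 1.23^1.3256 = 1.3158.
Therefore s = 1.3158 × (n + δ) = 1.3158 × 0.145 = 0.1908.

s ≈ 0.191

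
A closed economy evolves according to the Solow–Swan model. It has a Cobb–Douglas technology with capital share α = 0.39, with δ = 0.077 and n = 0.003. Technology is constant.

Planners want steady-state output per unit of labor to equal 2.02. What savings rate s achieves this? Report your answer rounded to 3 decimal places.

At the steady state, Δk = 0, so s·k^α = (n + δ)·k.
Since y* = [s/(n + δ)]^(α/(1−α)), we have s/(n + δ) = (y*)^((1−α)/α) = 2.02^1.5641 = 3.0033.
Therefore s = 3.0033 × (n + δ) = 3.0033 × 0.080 = 0.2403.

s ≈ 0.240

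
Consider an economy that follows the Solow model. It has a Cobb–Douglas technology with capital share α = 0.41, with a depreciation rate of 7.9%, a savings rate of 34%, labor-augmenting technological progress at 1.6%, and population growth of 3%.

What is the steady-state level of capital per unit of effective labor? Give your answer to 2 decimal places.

k* = 5.45

Steady state requires s·f(k) = (n + g + δ)·k, i.e. s·k^α = (n + g + δ)·k.
Dividing both sides by k: k^(1−α) = s / (n + g + δ).
k^0.59 = 0.34 / (0.030 + 0.016 + 0.079) = 0.34 / 0.125 = 2.7200
k* = 2.7200^(1/0.59) ≈ 5.4520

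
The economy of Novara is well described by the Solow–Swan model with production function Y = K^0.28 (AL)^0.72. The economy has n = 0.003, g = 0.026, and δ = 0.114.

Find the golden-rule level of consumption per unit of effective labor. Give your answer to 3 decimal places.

c_gold ≈ 0.935

At the golden rule, f'(k) = n + g + δ, so α·k^(α−1) = n + g + δ and k_gold = (α/(n + g + δ))^(1/(1−α)).
k_gold = (0.28/0.143)^(1/0.72) = 1.9580^1.3889 ≈ 2.5427
c_gold = f(k_gold) − (n + g + δ)·k_gold = 1.2986 − 0.143×2.5427 ≈ 0.9350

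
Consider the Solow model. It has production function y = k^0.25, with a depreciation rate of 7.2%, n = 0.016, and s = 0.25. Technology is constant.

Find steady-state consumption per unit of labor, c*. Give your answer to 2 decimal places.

In steady state, investment equals break-even investment: s·k^α = (n + δ)·k.
Rearranging, k^(1−α) = s / (n + δ).
k^0.75 = 0.25 / (0.016 + 0.072) = 0.25 / 0.088 = 2.8409
k* = 2.8409^(1/0.75) ≈ 4.0235
y* = (k*)^α = 4.0235^0.25 ≈ 1.4163
c* = (1 − s)·y* = (1 − 0.25) × 1.4163 ≈ 1.0622

c* ≈ 1.06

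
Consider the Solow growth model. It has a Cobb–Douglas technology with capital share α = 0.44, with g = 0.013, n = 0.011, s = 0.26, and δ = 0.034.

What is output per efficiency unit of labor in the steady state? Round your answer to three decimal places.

y* ≈ 3.250

In steady state, investment equals break-even investment: s·k^α = (n + g + δ)·k.
Rearranging, k^(1−α) = s / (n + g + δ).
k^0.56 = 0.26 / (0.011 + 0.013 + 0.034) = 0.26 / 0.058 = 4.4828
k* = 4.4828^(1/0.56) ≈ 14.5707
y* = (k*)^α = 14.5707^0.44 ≈ 3.2504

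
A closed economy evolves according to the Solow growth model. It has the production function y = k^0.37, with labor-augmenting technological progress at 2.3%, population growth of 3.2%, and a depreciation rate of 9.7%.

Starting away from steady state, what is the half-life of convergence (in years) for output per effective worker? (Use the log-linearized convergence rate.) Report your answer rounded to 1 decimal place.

Near the steady state the convergence rate is λ = (1 − α)(n + g + δ).
λ = (1 − 0.37) × 0.152 = 0.63 × 0.152 = 0.09576
Half-life = ln 2 / λ = 0.6931 / 0.09576 ≈ 7.24 years

t_½ ≈ 7.2 years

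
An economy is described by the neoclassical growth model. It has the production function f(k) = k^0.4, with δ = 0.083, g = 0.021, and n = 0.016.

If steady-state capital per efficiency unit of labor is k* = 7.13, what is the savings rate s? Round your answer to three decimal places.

s ≈ 0.390

Steady state requires s·f(k) = (n + g + δ)·k, i.e. s·k^α = (n + g + δ)·k.
So s / (n + g + δ) = (k*)^(1−α) = 7.13^0.6 = 3.2498.
Therefore s = 3.2498 × (n + g + δ) = 3.2498 × 0.120 = 0.3900.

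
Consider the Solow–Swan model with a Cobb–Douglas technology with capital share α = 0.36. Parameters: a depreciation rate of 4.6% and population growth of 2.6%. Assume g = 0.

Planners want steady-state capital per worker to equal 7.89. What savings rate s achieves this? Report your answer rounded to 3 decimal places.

s ≈ 0.270

At the steady state, Δk = 0, so s·k^α = (n + δ)·k.
So s / (n + δ) = (k*)^(1−α) = 7.89^0.64 = 3.7508.
Therefore s = 3.7508 × (n + δ) = 3.7508 × 0.072 = 0.2701.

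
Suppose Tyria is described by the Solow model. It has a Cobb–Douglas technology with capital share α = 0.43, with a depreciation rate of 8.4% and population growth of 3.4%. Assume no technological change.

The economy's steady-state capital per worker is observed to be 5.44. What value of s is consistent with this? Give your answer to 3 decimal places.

s ≈ 0.310

In steady state, investment equals break-even investment: s·k^α = (n + δ)·k.
So s / (n + δ) = (k*)^(1−α) = 5.44^0.57 = 2.6260.
Therefore s = 2.6260 × (n + δ) = 2.6260 × 0.118 = 0.3099.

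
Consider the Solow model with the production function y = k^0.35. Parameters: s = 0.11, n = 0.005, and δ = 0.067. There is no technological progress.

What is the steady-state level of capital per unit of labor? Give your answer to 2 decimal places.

Steady state requires s·f(k) = (n + δ)·k, i.e. s·k^α = (n + δ)·k.
Dividing both sides by k: k^(1−α) = s / (n + δ).
k^0.65 = 0.11 / (0.005 + 0.067) = 0.11 / 0.072 = 1.5278
k* = 1.5278^(1/0.65) ≈ 1.9195

k* = 1.92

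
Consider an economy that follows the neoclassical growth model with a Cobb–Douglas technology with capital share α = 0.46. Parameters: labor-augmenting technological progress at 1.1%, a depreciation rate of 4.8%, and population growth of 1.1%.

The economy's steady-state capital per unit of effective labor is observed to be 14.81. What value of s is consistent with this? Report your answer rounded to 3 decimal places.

s ≈ 0.300

In steady state, investment equals break-even investment: s·k^α = (n + g + δ)·k.
So s / (n + g + δ) = (k*)^(1−α) = 14.81^0.54 = 4.2865.
Therefore s = 4.2865 × (n + g + δ) = 4.2865 × 0.070 = 0.3001.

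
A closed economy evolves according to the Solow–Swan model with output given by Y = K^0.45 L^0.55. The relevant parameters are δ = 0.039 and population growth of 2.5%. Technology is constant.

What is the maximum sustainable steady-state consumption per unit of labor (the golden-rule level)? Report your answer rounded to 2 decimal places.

c_gold ≈ 2.71

At the golden rule, f'(k) = n + δ, so α·k^(α−1) = n + δ and k_gold = (α/(n + δ))^(1/(1−α)).
k_gold = (0.45/0.064)^(1/0.55) = 7.0313^1.8182 ≈ 34.6801
c_gold = f(k_gold) − (n + δ)·k_gold = 4.9321 − 0.064×34.6801 ≈ 2.7126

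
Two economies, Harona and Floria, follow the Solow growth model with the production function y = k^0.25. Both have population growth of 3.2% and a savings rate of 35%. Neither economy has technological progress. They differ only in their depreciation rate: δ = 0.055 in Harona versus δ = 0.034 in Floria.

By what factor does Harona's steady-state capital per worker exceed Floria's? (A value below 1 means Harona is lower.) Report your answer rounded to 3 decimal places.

Steady-state k* = [s/(n + δ)]^(1/(1−α)), so the ratio is [ (s_H/(n + δ)_H) / (s_F/(n + δ)_F) ]^1.3333.
s_H/(n + δ)_H = 0.35/0.087 = 4.0230; s_F/(n + δ)_F = 0.35/0.066 = 5.3030.
Ratio = (4.0230/5.3030)^1.3333 = 0.7586^1.3333 ≈ 0.6919

k*_H / k*_F ≈ 0.692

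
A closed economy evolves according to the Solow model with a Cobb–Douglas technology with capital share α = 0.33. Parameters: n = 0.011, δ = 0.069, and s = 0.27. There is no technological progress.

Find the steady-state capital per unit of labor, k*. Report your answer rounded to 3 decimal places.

k* ≈ 6.144

Steady state requires s·f(k) = (n + δ)·k, i.e. s·k^α = (n + δ)·k.
Rearranging, k^(1−α) = s / (n + δ).
k^0.67 = 0.27 / (0.011 + 0.069) = 0.27 / 0.080 = 3.3750
k* = 3.3750^(1/0.67) ≈ 6.1442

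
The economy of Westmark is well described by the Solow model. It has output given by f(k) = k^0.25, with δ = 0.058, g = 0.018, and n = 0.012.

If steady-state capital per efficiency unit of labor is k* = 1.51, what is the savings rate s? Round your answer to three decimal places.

At the steady state, Δk = 0, so s·k^α = (n + g + δ)·k.
So s / (n + g + δ) = (k*)^(1−α) = 1.51^0.75 = 1.3622.
Therefore s = 1.3622 × (n + g + δ) = 1.3622 × 0.088 = 0.1199.

s ≈ 0.120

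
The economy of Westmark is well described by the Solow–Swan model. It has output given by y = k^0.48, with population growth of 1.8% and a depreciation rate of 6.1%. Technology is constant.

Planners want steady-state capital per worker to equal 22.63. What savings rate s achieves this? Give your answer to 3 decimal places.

s ≈ 0.400

Steady state requires s·f(k) = (n + δ)·k, i.e. s·k^α = (n + δ)·k.
So s / (n + δ) = (k*)^(1−α) = 22.63^0.52 = 5.0633.
Therefore s = 5.0633 × (n + δ) = 5.0633 × 0.079 = 0.4000.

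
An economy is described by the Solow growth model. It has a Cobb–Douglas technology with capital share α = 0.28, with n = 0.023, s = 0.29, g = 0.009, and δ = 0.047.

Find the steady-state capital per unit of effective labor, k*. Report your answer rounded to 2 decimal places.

k* ≈ 6.09

In steady state, investment equals break-even investment: s·k^α = (n + g + δ)·k.
Dividing both sides by k: k^(1−α) = s / (n + g + δ).
k^0.72 = 0.29 / (0.023 + 0.009 + 0.047) = 0.29 / 0.079 = 3.6709
k* = 3.6709^(1/0.72) ≈ 6.0870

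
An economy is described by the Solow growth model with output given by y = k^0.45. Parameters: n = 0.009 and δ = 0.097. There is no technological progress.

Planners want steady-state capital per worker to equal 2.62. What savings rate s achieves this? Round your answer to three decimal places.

In steady state, investment equals break-even investment: s·k^α = (n + δ)·k.
So s / (n + δ) = (k*)^(1−α) = 2.62^0.55 = 1.6985.
Therefore s = 1.6985 × (n + δ) = 1.6985 × 0.106 = 0.1800.

s ≈ 0.180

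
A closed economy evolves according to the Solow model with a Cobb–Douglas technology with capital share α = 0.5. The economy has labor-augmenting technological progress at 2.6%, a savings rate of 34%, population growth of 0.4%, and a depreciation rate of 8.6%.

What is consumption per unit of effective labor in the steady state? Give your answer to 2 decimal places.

At the steady state, Δk = 0, so s·k^α = (n + g + δ)·k.
Dividing both sides by k: k^(1−α) = s / (n + g + δ).
k^0.5 = 0.34 / (0.004 + 0.026 + 0.086) = 0.34 / 0.116 = 2.9310
k* = 2.9310^(1/0.5) ≈ 8.5908
y* = (k*)^α = 8.5908^0.5 ≈ 2.9310
c* = (1 − s)·y* = (1 − 0.34) × 2.9310 ≈ 1.9345

c* = 1.93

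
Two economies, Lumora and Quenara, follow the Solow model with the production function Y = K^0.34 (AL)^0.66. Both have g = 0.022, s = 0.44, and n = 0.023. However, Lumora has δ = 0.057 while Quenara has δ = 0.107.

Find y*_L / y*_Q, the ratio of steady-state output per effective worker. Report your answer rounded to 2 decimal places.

ratio ≈ 1.23

Steady-state y* = [s/(n + g + δ)]^(α/(1−α)), so the ratio is [ (s_L/(n + g + δ)_L) / (s_Q/(n + g + δ)_Q) ]^0.5152.
s_L/(n + g + δ)_L = 0.44/0.102 = 4.3137; s_Q/(n + g + δ)_Q = 0.44/0.152 = 2.8947.
Ratio = (4.3137/2.8947)^0.5152 = 1.4902^0.5152 ≈ 1.2282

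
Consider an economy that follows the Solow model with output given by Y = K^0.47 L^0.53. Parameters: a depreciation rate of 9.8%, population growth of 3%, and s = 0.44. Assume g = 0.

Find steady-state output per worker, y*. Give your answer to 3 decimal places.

Steady state requires s·f(k) = (n + δ)·k, i.e. s·k^α = (n + δ)·k.
Rearranging, k^(1−α) = s / (n + δ).
k^0.53 = 0.44 / (0.030 + 0.098) = 0.44 / 0.128 = 3.4375
k* = 3.4375^(1/0.53) ≈ 10.2749
y* = (k*)^α = 10.2749^0.47 ≈ 2.9891

y* = 2.989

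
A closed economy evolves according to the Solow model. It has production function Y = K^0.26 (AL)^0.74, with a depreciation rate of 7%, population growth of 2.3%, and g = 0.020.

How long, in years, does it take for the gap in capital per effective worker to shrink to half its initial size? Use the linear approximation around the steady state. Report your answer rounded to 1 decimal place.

Near the steady state the convergence rate is λ = (1 − α)(n + g + δ).
λ = (1 − 0.26) × 0.113 = 0.74 × 0.113 = 0.08362
Half-life = ln 2 / λ = 0.6931 / 0.08362 ≈ 8.29 years

t_½ ≈ 8.3 years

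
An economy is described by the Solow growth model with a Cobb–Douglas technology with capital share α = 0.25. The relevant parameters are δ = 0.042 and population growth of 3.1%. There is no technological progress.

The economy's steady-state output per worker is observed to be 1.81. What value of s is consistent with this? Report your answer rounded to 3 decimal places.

In steady state, investment equals break-even investment: s·k^α = (n + δ)·k.
Since y* = [s/(n + δ)]^(α/(1−α)), we have s/(n + δ) = (y*)^((1−α)/α) = 1.81^3 = 5.9297.
Therefore s = 5.9297 × (n + δ) = 5.9297 × 0.073 = 0.4329.

s ≈ 0.433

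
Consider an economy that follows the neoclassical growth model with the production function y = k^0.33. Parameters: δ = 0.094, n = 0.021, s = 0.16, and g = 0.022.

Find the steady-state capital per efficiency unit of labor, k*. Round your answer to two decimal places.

k* = 1.26

In steady state, investment equals break-even investment: s·k^α = (n + g + δ)·k.
Rearranging, k^(1−α) = s / (n + g + δ).
k^0.67 = 0.16 / (0.021 + 0.022 + 0.094) = 0.16 / 0.137 = 1.1679
k* = 1.1679^(1/0.67) ≈ 1.2607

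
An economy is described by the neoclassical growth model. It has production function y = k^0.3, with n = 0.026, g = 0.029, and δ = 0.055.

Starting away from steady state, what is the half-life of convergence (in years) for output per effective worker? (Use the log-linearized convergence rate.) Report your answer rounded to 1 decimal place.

half-life ≈ 9.0 years

Near the steady state the convergence rate is λ = (1 − α)(n + g + δ).
λ = (1 − 0.3) × 0.110 = 0.7 × 0.110 = 0.0770
Half-life = ln 2 / λ = 0.6931 / 0.0770 ≈ 9.00 years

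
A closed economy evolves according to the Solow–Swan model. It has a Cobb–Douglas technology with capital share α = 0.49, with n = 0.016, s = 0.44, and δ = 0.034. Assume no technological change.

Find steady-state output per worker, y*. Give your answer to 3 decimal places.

Steady state requires s·f(k) = (n + δ)·k, i.e. s·k^α = (n + δ)·k.
Rearranging, k^(1−α) = s / (n + δ).
k^0.51 = 0.44 / (0.016 + 0.034) = 0.44 / 0.050 = 8.8000
k* = 8.8000^(1/0.51) ≈ 71.1094
y* = (k*)^α = 71.1094^0.49 ≈ 8.0806

y* ≈ 8.081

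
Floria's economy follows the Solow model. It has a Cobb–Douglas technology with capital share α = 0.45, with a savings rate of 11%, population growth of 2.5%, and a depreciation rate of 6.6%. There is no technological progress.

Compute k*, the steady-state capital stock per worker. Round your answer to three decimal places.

k* ≈ 1.412

At the steady state, Δk = 0, so s·k^α = (n + δ)·k.
Rearranging, k^(1−α) = s / (n + δ).
k^0.55 = 0.11 / (0.025 + 0.066) = 0.11 / 0.091 = 1.2088
k* = 1.2088^(1/0.55) ≈ 1.4117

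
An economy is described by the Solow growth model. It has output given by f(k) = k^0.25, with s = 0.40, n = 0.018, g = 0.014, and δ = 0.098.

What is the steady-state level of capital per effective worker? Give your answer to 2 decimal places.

In steady state, investment equals break-even investment: s·k^α = (n + g + δ)·k.
Rearranging, k^(1−α) = s / (n + g + δ).
k^0.75 = 0.40 / (0.018 + 0.014 + 0.098) = 0.40 / 0.130 = 3.0769
k* = 3.0769^(1/0.75) ≈ 4.4753

k* ≈ 4.48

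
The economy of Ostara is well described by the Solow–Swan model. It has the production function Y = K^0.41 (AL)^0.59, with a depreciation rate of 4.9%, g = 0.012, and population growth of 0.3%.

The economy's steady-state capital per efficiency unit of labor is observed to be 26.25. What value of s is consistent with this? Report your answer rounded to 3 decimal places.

s ≈ 0.440

Steady state requires s·f(k) = (n + g + δ)·k, i.e. s·k^α = (n + g + δ)·k.
So s / (n + g + δ) = (k*)^(1−α) = 26.25^0.59 = 6.8752.
Therefore s = 6.8752 × (n + g + δ) = 6.8752 × 0.064 = 0.4400.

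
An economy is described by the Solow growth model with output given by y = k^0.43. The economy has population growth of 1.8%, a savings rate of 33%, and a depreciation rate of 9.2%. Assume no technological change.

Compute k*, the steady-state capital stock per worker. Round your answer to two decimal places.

k* = 6.87

In steady state, investment equals break-even investment: s·k^α = (n + δ)·k.
Dividing both sides by k: k^(1−α) = s / (n + δ).
k^0.57 = 0.33 / (0.018 + 0.092) = 0.33 / 0.110 = 3.0000
k* = 3.0000^(1/0.57) ≈ 6.8716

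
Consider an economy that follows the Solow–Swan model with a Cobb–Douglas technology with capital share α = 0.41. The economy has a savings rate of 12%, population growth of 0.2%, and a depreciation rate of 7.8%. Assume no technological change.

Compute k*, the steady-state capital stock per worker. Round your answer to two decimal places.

Steady state requires s·f(k) = (n + δ)·k, i.e. s·k^α = (n + δ)·k.
Rearranging, k^(1−α) = s / (n + δ).
k^0.59 = 0.12 / (0.002 + 0.078) = 0.12 / 0.080 = 1.5000
k* = 1.5000^(1/0.59) ≈ 1.9882

k* ≈ 1.99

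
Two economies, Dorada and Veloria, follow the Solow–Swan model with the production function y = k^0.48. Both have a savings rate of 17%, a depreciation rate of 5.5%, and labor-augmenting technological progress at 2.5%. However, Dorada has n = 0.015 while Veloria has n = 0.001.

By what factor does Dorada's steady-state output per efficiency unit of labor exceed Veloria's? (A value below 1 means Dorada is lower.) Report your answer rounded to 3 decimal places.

ratio ≈ 0.863

Steady-state y* = [s/(n + g + δ)]^(α/(1−α)), so the ratio is [ (s_D/(n + g + δ)_D) / (s_V/(n + g + δ)_V) ]^0.9231.
s_D/(n + g + δ)_D = 0.17/0.095 = 1.7895; s_V/(n + g + δ)_V = 0.17/0.081 = 2.0988.
Ratio = (1.7895/2.0988)^0.9231 = 0.8526^0.9231 ≈ 0.8631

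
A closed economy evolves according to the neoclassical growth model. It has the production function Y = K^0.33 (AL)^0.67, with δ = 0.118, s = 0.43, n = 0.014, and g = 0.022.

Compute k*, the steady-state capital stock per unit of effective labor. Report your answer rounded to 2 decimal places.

In steady state, investment equals break-even investment: s·k^α = (n + g + δ)·k.
Rearranging, k^(1−α) = s / (n + g + δ).
k^0.67 = 0.43 / (0.014 + 0.022 + 0.118) = 0.43 / 0.154 = 2.7922
k* = 2.7922^(1/0.67) ≈ 4.6301

k* ≈ 4.63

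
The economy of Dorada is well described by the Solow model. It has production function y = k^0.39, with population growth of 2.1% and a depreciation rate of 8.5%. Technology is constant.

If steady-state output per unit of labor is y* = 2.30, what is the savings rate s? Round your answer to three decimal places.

s ≈ 0.390

Steady state requires s·f(k) = (n + δ)·k, i.e. s·k^α = (n + δ)·k.
Since y* = [s/(n + δ)]^(α/(1−α)), we have s/(n + δ) = (y*)^((1−α)/α) = 2.30^1.5641 = 3.6794.
Therefore s = 3.6794 × (n + δ) = 3.6794 × 0.106 = 0.3900.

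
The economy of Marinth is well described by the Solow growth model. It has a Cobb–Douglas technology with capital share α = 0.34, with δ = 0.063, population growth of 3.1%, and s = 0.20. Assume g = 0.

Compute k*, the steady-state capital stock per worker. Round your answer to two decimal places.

k* ≈ 3.14

Steady state requires s·f(k) = (n + δ)·k, i.e. s·k^α = (n + δ)·k.
Rearranging, k^(1−α) = s / (n + δ).
k^0.66 = 0.20 / (0.031 + 0.063) = 0.20 / 0.094 = 2.1277
k* = 2.1277^(1/0.66) ≈ 3.1393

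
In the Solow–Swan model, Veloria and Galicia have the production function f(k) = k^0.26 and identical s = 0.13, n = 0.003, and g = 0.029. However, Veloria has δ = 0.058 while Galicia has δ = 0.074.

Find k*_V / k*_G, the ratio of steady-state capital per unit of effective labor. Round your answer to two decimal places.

ratio ≈ 1.25

Steady-state k* = [s/(n + g + δ)]^(1/(1−α)), so the ratio is [ (s_V/(n + g + δ)_V) / (s_G/(n + g + δ)_G) ]^1.3514.
s_V/(n + g + δ)_V = 0.13/0.090 = 1.4444; s_G/(n + g + δ)_G = 0.13/0.106 = 1.2264.
Ratio = (1.4444/1.2264)^1.3514 = 1.1778^1.3514 ≈ 1.2475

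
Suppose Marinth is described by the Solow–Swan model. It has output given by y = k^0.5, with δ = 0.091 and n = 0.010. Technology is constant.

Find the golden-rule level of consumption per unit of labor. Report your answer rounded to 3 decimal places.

At the golden rule, f'(k) = n + δ, so α·k^(α−1) = n + δ and k_gold = (α/(n + δ))^(1/(1−α)).
k_gold = (0.5/0.101)^(1/0.5) = 4.9505^2 ≈ 24.5075
c_gold = f(k_gold) − (n + δ)·k_gold = 4.9505 − 0.101×24.5075 ≈ 2.4752

c_gold ≈ 2.475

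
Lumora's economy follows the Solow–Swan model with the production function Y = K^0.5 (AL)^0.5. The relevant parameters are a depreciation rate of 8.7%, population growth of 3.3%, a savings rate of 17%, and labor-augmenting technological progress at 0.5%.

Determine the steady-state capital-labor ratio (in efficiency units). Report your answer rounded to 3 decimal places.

k* = 1.850

In steady state, investment equals break-even investment: s·k^α = (n + g + δ)·k.
Dividing both sides by k: k^(1−α) = s / (n + g + δ).
k^0.5 = 0.17 / (0.033 + 0.005 + 0.087) = 0.17 / 0.125 = 1.3600
k* = 1.3600^(1/0.5) ≈ 1.8496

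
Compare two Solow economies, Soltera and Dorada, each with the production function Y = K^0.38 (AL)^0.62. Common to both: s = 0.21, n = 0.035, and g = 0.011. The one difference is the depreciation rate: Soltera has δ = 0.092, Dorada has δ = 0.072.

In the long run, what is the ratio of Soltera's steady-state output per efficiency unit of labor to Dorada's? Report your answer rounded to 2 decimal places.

y*_S / y*_D ≈ 0.91

Steady-state y* = [s/(n + g + δ)]^(α/(1−α)), so the ratio is [ (s_S/(n + g + δ)_S) / (s_D/(n + g + δ)_D) ]^0.6129.
s_S/(n + g + δ)_S = 0.21/0.138 = 1.5217; s_D/(n + g + δ)_D = 0.21/0.118 = 1.7797.
Ratio = (1.5217/1.7797)^0.6129 = 0.8550^0.6129 ≈ 0.9085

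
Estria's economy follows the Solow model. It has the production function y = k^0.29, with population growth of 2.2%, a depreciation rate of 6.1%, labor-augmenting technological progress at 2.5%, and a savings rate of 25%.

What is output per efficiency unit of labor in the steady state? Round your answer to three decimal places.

Steady state requires s·f(k) = (n + g + δ)·k, i.e. s·k^α = (n + g + δ)·k.
Dividing both sides by k: k^(1−α) = s / (n + g + δ).
k^0.71 = 0.25 / (0.022 + 0.025 + 0.061) = 0.25 / 0.108 = 2.3148
k* = 2.3148^(1/0.71) ≈ 3.2614
y* = (k*)^α = 3.2614^0.29 ≈ 1.4089

y* = 1.409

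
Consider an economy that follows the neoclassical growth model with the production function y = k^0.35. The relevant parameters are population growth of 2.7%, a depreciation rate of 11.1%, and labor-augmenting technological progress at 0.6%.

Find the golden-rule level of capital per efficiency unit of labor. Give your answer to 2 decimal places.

The golden rule sets f'(k) = n + g + δ, i.e. α·k^(α−1) = n + g + δ.
So k^(1−α) = α / (n + g + δ) = 0.35 / 0.144 = 2.4306.
k_gold = 2.4306^(1/0.65) ≈ 3.9211

k_gold ≈ 3.92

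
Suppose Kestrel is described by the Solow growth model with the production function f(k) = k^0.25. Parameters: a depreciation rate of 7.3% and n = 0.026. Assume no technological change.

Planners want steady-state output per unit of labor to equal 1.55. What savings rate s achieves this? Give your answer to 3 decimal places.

s ≈ 0.369

Steady state requires s·f(k) = (n + δ)·k, i.e. s·k^α = (n + δ)·k.
Since y* = [s/(n + δ)]^(α/(1−α)), we have s/(n + δ) = (y*)^((1−α)/α) = 1.55^3 = 3.7239.
Therefore s = 3.7239 × (n + δ) = 3.7239 × 0.099 = 0.3687.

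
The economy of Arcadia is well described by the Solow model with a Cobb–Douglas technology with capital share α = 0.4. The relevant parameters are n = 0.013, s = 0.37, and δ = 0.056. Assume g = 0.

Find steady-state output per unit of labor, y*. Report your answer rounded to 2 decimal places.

Steady state requires s·f(k) = (n + δ)·k, i.e. s·k^α = (n + δ)·k.
Rearranging, k^(1−α) = s / (n + δ).
k^0.6 = 0.37 / (0.013 + 0.056) = 0.37 / 0.069 = 5.3623
k* = 5.3623^(1/0.6) ≈ 16.4280
y* = (k*)^α = 16.4280^0.4 ≈ 3.0636

y* ≈ 3.06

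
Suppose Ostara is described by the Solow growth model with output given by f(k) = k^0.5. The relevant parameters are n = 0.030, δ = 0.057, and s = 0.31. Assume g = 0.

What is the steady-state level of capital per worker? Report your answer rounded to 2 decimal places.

At the steady state, Δk = 0, so s·k^α = (n + δ)·k.
Rearranging, k^(1−α) = s / (n + δ).
k^0.5 = 0.31 / (0.030 + 0.057) = 0.31 / 0.087 = 3.5632
k* = 3.5632^(1/0.5) ≈ 12.6964

k* ≈ 12.70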